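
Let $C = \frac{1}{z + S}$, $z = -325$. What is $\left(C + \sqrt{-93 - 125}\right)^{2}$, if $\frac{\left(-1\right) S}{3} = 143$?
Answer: $\frac{\left(1 - 754 i \sqrt{218}\right)^{2}}{568516} \approx -218.0 - 0.039164 i$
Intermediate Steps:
$S = -429$ ($S = \left(-3\right) 143 = -429$)
$C = - \frac{1}{754}$ ($C = \frac{1}{-325 - 429} = \frac{1}{-754} = - \frac{1}{754} \approx -0.0013263$)
$\left(C + \sqrt{-93 - 125}\right)^{2} = \left(- \frac{1}{754} + \sqrt{-93 - 125}\right)^{2} = \left(- \frac{1}{754} + \sqrt{-218}\right)^{2} = \left(- \frac{1}{754} + i \sqrt{218}\right)^{2}$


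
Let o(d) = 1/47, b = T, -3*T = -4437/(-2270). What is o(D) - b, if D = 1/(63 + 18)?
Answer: 71783/106690 ≈ 0.67282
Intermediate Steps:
T = -1479/2270 (T = -(-1479)/(-2270) = -(-1479)*(-1)/2270 = -⅓*4437/2270 = -1479/2270 ≈ -0.65154)
b = -1479/2270 ≈ -0.65154
D = 1/81 ≈ 0.012346
o(d) = 1/47
o(D) - b = 1/47 - 1*(-1479/2270) = 1/47 + 1479/2270 = 71783/106690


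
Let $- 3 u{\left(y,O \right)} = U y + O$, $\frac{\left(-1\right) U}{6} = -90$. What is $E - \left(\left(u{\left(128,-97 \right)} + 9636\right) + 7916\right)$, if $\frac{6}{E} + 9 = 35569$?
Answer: $\frac{291005269}{53340} \approx 5455.7$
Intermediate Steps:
$E = \frac{3}{17780}$ ($E = \frac{6}{-9 + 35569} = \frac{6}{35560} = 6 \cdot \frac{1}{35560} = \frac{3}{17780} \approx 0.00016873$)
$U = 540$ ($U = \left(-6\right) \left(-90\right) = 540$)
$u{\left(y,O \right)} = - 180 y - \frac{O}{3}$ ($u{\left(y,O \right)} = - \frac{540 y + O}{3} = - \frac{O + 540 y}{3} = - 180 y - \frac{O}{3}$)
$E - \left(\left(u{\left(128,-97 \right)} + 9636\right) + 7916\right) = \frac{3}{17780} - \left(\left(\left(\left(-180\right) 128 - - \frac{97}{3}\right) + 9636\right) + 7916\right) = \frac{3}{17780} - \left(\left(\left(-23040 + \frac{97}{3}\right) + 9636\right) + 7916\right) = \frac{3}{17780} - \left(\left(- \frac{69023}{3} + 9636\right) + 7916\right) = \frac{3}{17780} - \left(- \frac{40115}{3} + 7916\right) = \frac{3}{17780} - - \frac{16367}{3} = \frac{3}{17780} + \frac{16367}{3} = \frac{291005269}{53340}$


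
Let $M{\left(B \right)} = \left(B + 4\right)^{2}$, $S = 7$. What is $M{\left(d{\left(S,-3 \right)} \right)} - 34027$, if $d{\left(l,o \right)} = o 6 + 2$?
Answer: $-33883$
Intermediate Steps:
$d{\left(l,o \right)} = 2 + 6 o$ ($d{\left(l,o \right)} = 6 o + 2 = 2 + 6 o$)
$M{\left(B \right)} = \left(4 + B\right)^{2}$
$M{\left(d{\left(S,-3 \right)} \right)} - 34027 = \left(4 + \left(2 + 6 \left(-3\right)\right)\right)^{2} - 34027 = \left(4 + \left(2 - 18\right)\right)^{2} - 34027 = \left(4 - 16\right)^{2} - 34027 = \left(-12\right)^{2} - 34027 = 144 - 34027 = -33883$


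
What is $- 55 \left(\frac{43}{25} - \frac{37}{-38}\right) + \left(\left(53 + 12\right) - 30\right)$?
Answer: $- \frac{21499}{190} \approx -113.15$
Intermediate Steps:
$- 55 \left(\frac{43}{25} - \frac{37}{-38}\right) + \left(\left(53 + 12\right) - 30\right) = - 55 \left(43 \cdot \frac{1}{25} - - \frac{37}{38}\right) + \left(65 - 30\right) = - 55 \left(\frac{43}{25} + \frac{37}{38}\right) + 35 = \left(-55\right) \frac{2559}{950} + 35 = - \frac{28149}{190} + 35 = - \frac{21499}{190}$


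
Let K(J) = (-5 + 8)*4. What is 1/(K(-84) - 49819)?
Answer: -1/49807 ≈ -2.0078e-5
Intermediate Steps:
K(J) = 12 (K(J) = 3*4 = 12)
1/(K(-84) - 49819) = 1/(12 - 49819) = 1/(-49807) = -1/49807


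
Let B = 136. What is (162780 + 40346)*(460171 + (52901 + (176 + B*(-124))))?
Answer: 100828496384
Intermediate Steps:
(162780 + 40346)*(460171 + (52901 + (176 + B*(-124)))) = (162780 + 40346)*(460171 + (52901 + (176 + 136*(-124)))) = 203126*(460171 + (52901 + (176 - 16864))) = 203126*(460171 + (52901 - 16688)) = 203126*(460171 + 36213) = 203126*496384 = 100828496384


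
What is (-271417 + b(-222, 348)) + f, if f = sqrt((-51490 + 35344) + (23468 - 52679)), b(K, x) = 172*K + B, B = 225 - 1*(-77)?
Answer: -309299 + I*sqrt(45357) ≈ -3.093e+5 + 212.97*I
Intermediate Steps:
B = 302 (B = 225 + 77 = 302)
b(K, x) = 302 + 172*K (b(K, x) = 172*K + 302 = 302 + 172*K)
f = I*sqrt(45357) (f = sqrt(-16146 - 29211) = sqrt(-45357) = I*sqrt(45357) ≈ 212.97*I)
(-271417 + b(-222, 348)) + f = (-271417 + (302 + 172*(-222))) + I*sqrt(45357) = (-271417 + (302 - 38184)) + I*sqrt(45357) = (-271417 - 37882) + I*sqrt(45357) = -309299 + I*sqrt(45357)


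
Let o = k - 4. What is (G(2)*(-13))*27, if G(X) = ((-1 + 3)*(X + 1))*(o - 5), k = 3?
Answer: 12636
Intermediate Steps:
o = -1 (o = 3 - 4 = -1)
G(X) = -12 - 12*X (G(X) = ((-1 + 3)*(X + 1))*(-1 - 5) = (2*(1 + X))*(-6) = (2 + 2*X)*(-6) = -12 - 12*X)
(G(2)*(-13))*27 = ((-12 - 12*2)*(-13))*27 = ((-12 - 24)*(-13))*27 = -36*(-13)*27 = 468*27 = 12636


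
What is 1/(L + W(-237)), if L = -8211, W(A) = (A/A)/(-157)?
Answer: -157/1289128 ≈ -0.00012179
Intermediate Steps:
W(A) = -1/157 (W(A) = 1*(-1/157) = -1/157)
1/(L + W(-237)) = 1/(-8211 - 1/157) = 1/(-1289128/157) = -157/1289128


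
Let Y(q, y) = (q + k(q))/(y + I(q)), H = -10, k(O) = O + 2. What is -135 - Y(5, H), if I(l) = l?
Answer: -663/5 ≈ -132.60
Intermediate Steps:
k(O) = 2 + O
Y(q, y) = (2 + 2*q)/(q + y) (Y(q, y) = (q + (2 + q))/(y + q) = (2 + 2*q)/(q + y))
-135 - Y(5, H) = -135 - 2*(1 + 5)/(5 - 10) = -135 - 2*6/(-5) = -135 - 2*(-1)*6/5 = -135 - 1*(-12/5) = -135 + 12/5 = -663/5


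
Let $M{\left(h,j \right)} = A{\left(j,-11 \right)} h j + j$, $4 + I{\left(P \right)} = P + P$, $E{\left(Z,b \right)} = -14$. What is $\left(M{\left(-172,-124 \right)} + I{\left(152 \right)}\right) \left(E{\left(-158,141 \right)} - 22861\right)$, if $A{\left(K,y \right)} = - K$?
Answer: $-60500898000$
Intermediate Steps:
$I{\left(P \right)} = -4 + 2 P$ ($I{\left(P \right)} = -4 + \left(P + P\right) = -4 + 2 P$)
$M{\left(h,j \right)} = j - h j^{2}$ ($M{\left(h,j \right)} = - j h j + j = - h j j + j = - h j^{2} + j = j - h j^{2}$)
$\left(M{\left(-172,-124 \right)} + I{\left(152 \right)}\right) \left(E{\left(-158,141 \right)} - 22861\right) = \left(- 124 \left(1 - \left(-172\right) \left(-124\right)\right) + \left(-4 + 2 \cdot 152\right)\right) \left(-14 - 22861\right) = \left(- 124 \left(1 - 21328\right) + \left(-4 + 304\right)\right) \left(-22875\right) = \left(\left(-124\right) \left(-21327\right) + 300\right) \left(-22875\right) = \left(2644548 + 300\right) \left(-22875\right) = 2644848 \left(-22875\right) = -60500898000$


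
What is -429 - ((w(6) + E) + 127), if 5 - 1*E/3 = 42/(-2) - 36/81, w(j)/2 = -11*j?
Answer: -1510/3 ≈ -503.33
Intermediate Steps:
w(j) = -22*j (w(j) = 2*(-11*j) = -22*j)
E = 238/3 (E = 15 - 3*(42/(-2) - 36/81) = 15 - 3*(42*(-½) - 36*1/81) = 15 - 3*(-21 - 4/9) = 15 - 3*(-193/9) = 15 + 193/3 = 238/3 ≈ 79.333)
-429 - ((w(6) + E) + 127) = -429 - ((-22*6 + 238/3) + 127) = -429 - ((-132 + 238/3) + 127) = -429 - (-158/3 + 127) = -429 - 1*223/3 = -429 - 223/3 = -1510/3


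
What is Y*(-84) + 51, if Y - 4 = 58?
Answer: -5157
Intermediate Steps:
Y = 62 (Y = 4 + 58 = 62)
Y*(-84) + 51 = 62*(-84) + 51 = -5208 + 51 = -5157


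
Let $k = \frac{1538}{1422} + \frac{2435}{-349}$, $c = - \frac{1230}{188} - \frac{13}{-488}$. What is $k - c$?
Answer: $\frac{3530959267}{5691316104} \approx 0.62041$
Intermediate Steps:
$c = - \frac{149449}{22936}$ ($c = \left(-1230\right) \frac{1}{188} - - \frac{13}{488} = - \frac{615}{94} + \frac{13}{488} = - \frac{149449}{22936} \approx -6.5159$)
$k = - \frac{1462904}{248139}$ ($k = 1538 \cdot \frac{1}{1422} + 2435 \left(- \frac{1}{349}\right) = \frac{769}{711} - \frac{2435}{349} = - \frac{1462904}{248139} \approx -5.8955$)
$k - c = - \frac{1462904}{248139} - - \frac{149449}{22936} = - \frac{1462904}{248139} + \frac{149449}{22936} = \frac{3530959267}{5691316104}$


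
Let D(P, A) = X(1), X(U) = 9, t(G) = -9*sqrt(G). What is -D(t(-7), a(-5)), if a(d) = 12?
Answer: -9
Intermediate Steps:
D(P, A) = 9
-D(t(-7), a(-5)) = -1*9 = -9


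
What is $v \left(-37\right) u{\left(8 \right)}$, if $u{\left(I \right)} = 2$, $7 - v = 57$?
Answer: $3700$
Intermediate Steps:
$v = -50$ ($v = 7 - 57 = -50$)
$v \left(-37\right) u{\left(8 \right)} = \left(-50\right) \left(-37\right) 2 = 1850 \cdot 2 = 3700$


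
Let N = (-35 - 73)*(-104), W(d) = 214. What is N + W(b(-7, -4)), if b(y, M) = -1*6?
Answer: 11446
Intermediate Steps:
b(y, M) = -6
N = 11232 (N = -108*(-104) = 11232)
N + W(b(-7, -4)) = 11232 + 214 = 11446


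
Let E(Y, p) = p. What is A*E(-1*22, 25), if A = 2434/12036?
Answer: 30425/6018 ≈ 5.0557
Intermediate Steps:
A = 1217/6018 (A = 2434*(1/12036) = 1217/6018 ≈ 0.20223)
A*E(-1*22, 25) = (1217/6018)*25 = 30425/6018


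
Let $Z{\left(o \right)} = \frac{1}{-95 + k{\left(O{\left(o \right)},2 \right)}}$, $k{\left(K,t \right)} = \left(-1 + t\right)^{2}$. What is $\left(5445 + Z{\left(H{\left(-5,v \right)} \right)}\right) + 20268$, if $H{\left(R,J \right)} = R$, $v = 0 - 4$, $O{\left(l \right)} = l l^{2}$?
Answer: $\frac{2417021}{94} \approx 25713.0$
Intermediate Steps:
$O{\left(l \right)} = l^{3}$
$v = -4$
$Z{\left(o \right)} = - \frac{1}{94}$ ($Z{\left(o \right)} = \frac{1}{-95 + \left(-1 + 2\right)^{2}} = \frac{1}{-95 + 1^{2}} = \frac{1}{-95 + 1} = \frac{1}{-94} = - \frac{1}{94}$)
$\left(5445 + Z{\left(H{\left(-5,v \right)} \right)}\right) + 20268 = \left(5445 - \frac{1}{94}\right) + 20268 = \frac{511829}{94} + 20268 = \frac{2417021}{94}$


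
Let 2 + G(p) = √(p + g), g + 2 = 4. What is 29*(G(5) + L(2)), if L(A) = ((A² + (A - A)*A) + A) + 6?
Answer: 290 + 29*√7 ≈ 366.73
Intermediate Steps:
g = 2 (g = -2 + 4 = 2)
L(A) = 6 + A + A² (L(A) = ((A² + 0*A) + A) + 6 = ((A² + 0) + A) + 6 = (A² + A) + 6 = (A + A²) + 6 = 6 + A + A²)
G(p) = -2 + √(2 + p) (G(p) = -2 + √(p + 2) = -2 + √(2 + p))
29*(G(5) + L(2)) = 29*((-2 + √(2 + 5)) + (6 + 2 + 2²)) = 29*((-2 + √7) + (6 + 2 + 4)) = 29*((-2 + √7) + 12) = 29*(10 + √7) = 290 + 29*√7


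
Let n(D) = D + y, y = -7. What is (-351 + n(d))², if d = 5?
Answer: 124609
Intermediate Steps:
n(D) = -7 + D (n(D) = D - 7 = -7 + D)
(-351 + n(d))² = (-351 + (-7 + 5))² = (-351 - 2)² = (-353)² = 124609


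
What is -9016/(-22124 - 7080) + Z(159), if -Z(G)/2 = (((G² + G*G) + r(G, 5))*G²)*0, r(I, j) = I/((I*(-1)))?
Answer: 46/149 ≈ 0.30872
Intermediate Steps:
r(I, j) = -1 (r(I, j) = I/((-I)) = I*(-1/I) = -1)
Z(G) = 0 (Z(G) = -2*((G² + G*G) - 1)*G²*0 = -2*((G² + G²) - 1)*G²*0 = -2*(2*G² - 1)*G²*0 = -2*(-1 + 2*G²)*G²*0 = -2*G²*(-1 + 2*G²)*0 = -2*0 = 0)
-9016/(-22124 - 7080) + Z(159) = -9016/(-22124 - 7080) + 0 = -9016/(-29204) + 0 = -9016*(-1/29204) + 0 = 46/149 + 0 = 46/149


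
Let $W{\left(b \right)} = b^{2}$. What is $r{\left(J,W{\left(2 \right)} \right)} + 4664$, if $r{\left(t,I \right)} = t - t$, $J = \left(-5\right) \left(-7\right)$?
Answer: $4664$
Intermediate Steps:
$J = 35$
$r{\left(t,I \right)} = 0$
$r{\left(J,W{\left(2 \right)} \right)} + 4664 = 0 + 4664 = 4664$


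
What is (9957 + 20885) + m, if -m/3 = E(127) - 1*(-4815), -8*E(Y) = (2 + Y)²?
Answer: 181099/8 ≈ 22637.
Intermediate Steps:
E(Y) = -(2 + Y)²/8
m = -65637/8 (m = -3*(-(2 + 127)²/8 - 1*(-4815)) = -3*(-⅛*129² + 4815) = -3*(-⅛*16641 + 4815) = -3*(-16641/8 + 4815) = -3*21879/8 = -65637/8 ≈ -8204.6)
(9957 + 20885) + m = (9957 + 20885) - 65637/8 = 30842 - 65637/8 = 181099/8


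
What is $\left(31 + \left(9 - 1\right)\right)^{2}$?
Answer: $1521$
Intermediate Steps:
$\left(31 + \left(9 - 1\right)\right)^{2} = \left(31 + 8\right)^{2} = 39^{2} = 1521$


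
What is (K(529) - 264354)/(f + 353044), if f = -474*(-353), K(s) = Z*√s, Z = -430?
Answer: -1258/2387 ≈ -0.52702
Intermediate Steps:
K(s) = -430*√s
f = 167322
(K(529) - 264354)/(f + 353044) = (-430*√529 - 264354)/(167322 + 353044) = (-430*23 - 264354)/520366 = (-9890 - 264354)*(1/520366) = -274244*1/520366 = -1258/2387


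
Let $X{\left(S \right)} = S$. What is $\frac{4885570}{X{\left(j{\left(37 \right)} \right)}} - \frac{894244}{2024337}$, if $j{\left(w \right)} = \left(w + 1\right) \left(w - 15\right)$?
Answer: $\frac{4944646264553}{846172866} \approx 5843.5$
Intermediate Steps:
$j{\left(w \right)} = \left(1 + w\right) \left(-15 + w\right)$
$\frac{4885570}{X{\left(j{\left(37 \right)} \right)}} - \frac{894244}{2024337} = \frac{4885570}{-15 + 37^{2} - 518} - \frac{894244}{2024337} = \frac{4885570}{-15 + 1369 - 518} - \frac{894244}{2024337} = \frac{4885570}{836} - \frac{894244}{2024337} = 4885570 \cdot \frac{1}{836} - \frac{894244}{2024337} = \frac{2442785}{418} - \frac{894244}{2024337} = \frac{4944646264553}{846172866}$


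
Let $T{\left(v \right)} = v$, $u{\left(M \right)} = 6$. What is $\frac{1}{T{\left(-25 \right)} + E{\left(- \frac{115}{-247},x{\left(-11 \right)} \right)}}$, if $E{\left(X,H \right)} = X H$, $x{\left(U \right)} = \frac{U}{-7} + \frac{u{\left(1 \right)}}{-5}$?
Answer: $- \frac{133}{3302} \approx -0.040279$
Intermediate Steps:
$x{\left(U \right)} = - \frac{6}{5} - \frac{U}{7}$ ($x{\left(U \right)} = \frac{U}{-7} + \frac{6}{-5} = U \left(- \frac{1}{7}\right) + 6 \left(- \frac{1}{5}\right) = - \frac{U}{7} - \frac{6}{5} = - \frac{6}{5} - \frac{U}{7}$)
$E{\left(X,H \right)} = H X$
$\frac{1}{T{\left(-25 \right)} + E{\left(- \frac{115}{-247},x{\left(-11 \right)} \right)}} = \frac{1}{-25 + \left(- \frac{6}{5} - - \frac{11}{7}\right) \left(- \frac{115}{-247}\right)} = \frac{1}{-25 + \left(- \frac{6}{5} + \frac{11}{7}\right) \left(\left(-115\right) \left(- \frac{1}{247}\right)\right)} = \frac{1}{-25 + \frac{13}{35} \cdot \frac{115}{247}} = \frac{1}{-25 + \frac{23}{133}} = \frac{1}{- \frac{3302}{133}} = - \frac{133}{3302}$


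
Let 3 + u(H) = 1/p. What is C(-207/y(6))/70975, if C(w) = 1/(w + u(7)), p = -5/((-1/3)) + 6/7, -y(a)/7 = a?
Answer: 1554/219667625 ≈ 7.0743e-6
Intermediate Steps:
y(a) = -7*a
p = 111/7 (p = -5/((-1*1/3)) + 6*(1/7) = -5/(-1/3) + 6/7 = -5*(-3) + 6/7 = 15 + 6/7 = 111/7 ≈ 15.857)
u(H) = -326/111 (u(H) = -3 + 1/(111/7) = -3 + 7/111 = -326/111)
C(w) = 1/(-326/111 + w) (C(w) = 1/(w - 326/111) = 1/(-326/111 + w))
C(-207/y(6))/70975 = (111/(-326 + 111*(-207/((-7*6)))))/70975 = (111/(-326 + 111*(-207/(-42))))*(1/70975) = (111/(-326 + 111*(-207*(-1/42))))*(1/70975) = (111/(-326 + 111*(69/14)))*(1/70975) = (111/(-326 + 7659/14))*(1/70975) = (111/(3095/14))*(1/70975) = (111*(14/3095))*(1/70975) = (1554/3095)*(1/70975) = 1554/219667625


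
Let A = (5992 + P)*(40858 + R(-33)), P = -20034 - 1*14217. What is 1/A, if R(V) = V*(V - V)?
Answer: -1/1154606222 ≈ -8.6610e-10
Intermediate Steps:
P = -34251 (P = -20034 - 14217 = -34251)
R(V) = 0 (R(V) = V*0 = 0)
A = -1154606222 (A = (5992 - 34251)*(40858 + 0) = -28259*40858 = -1154606222)
1/A = 1/(-1154606222) = -1/1154606222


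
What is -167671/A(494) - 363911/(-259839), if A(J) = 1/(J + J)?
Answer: -43044655025461/259839 ≈ -1.6566e+8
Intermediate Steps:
A(J) = 1/(2*J)
-167671/A(494) - 363911/(-259839) = -167671/((1/2)/494) - 363911/(-259839) = -167671/((1/2)*(1/494)) - 363911*(-1/259839) = -167671/1/988 + 363911/259839 = -167671*988 + 363911/259839 = -165658948 + 363911/259839 = -43044655025461/259839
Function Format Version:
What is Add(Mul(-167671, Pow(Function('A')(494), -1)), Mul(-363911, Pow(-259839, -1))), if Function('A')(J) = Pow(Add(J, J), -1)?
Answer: Rational(-43044655025461, 259839) ≈ -1.6566e+8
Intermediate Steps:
Function('A')(J) = Mul(Rational(1, 2), Pow(J, -1)) (Function('A')(J) = Pow(Mul(2, J), -1) = Mul(Rational(1, 2), Pow(J, -1)))
Add(Mul(-167671, Pow(Function('A')(494), -1)), Mul(-363911, Pow(-259839, -1))) = Add(Mul(-167671, Pow(Mul(Rational(1, 2), Pow(494, -1)), -1)), Mul(-363911, Pow(-259839, -1))) = Add(Mul(-167671, Pow(Mul(Rational(1, 2), Rational(1, 494)), -1)), Mul(-363911, Rational(-1, 259839))) = Add(Mul(-167671, Pow(Rational(1, 988), -1)), Rational(363911, 259839)) = Add(Mul(-167671, 988), Rational(363911, 259839)) = Add(-165658948, Rational(363911, 259839)) = Rational(-43044655025461, 259839)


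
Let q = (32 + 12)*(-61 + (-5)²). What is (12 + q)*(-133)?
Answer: 209076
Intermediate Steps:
q = -1584 (q = 44*(-61 + 25) = 44*(-36) = -1584)
(12 + q)*(-133) = (12 - 1584)*(-133) = -1572*(-133) = 209076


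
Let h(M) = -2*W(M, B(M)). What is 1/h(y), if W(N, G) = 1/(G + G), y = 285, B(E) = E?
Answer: -285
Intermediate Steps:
W(N, G) = 1/(2*G)
h(M) = -1/M
1/h(y) = 1/(-1/285) = -285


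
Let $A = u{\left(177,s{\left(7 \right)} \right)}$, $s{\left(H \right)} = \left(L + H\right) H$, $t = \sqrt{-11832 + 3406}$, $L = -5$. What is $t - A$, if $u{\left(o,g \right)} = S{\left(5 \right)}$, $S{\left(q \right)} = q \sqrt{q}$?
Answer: $- 5 \sqrt{5} + i \sqrt{8426} \approx -11.18 + 91.793 i$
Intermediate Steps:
$S{\left(q \right)} = q^{\frac{3}{2}}$
$t = i \sqrt{8426}$ ($t = \sqrt{-8426} = i \sqrt{8426} \approx 91.793 i$)
$s{\left(H \right)} = H \left(-5 + H\right)$ ($s{\left(H \right)} = \left(-5 + H\right) H = H \left(-5 + H\right)$)
$u{\left(o,g \right)} = 5 \sqrt{5}$ ($u{\left(o,g \right)} = 5^{\frac{3}{2}} = 5 \sqrt{5}$)
$A = 5 \sqrt{5} \approx 11.18$
$t - A = i \sqrt{8426} - 5 \sqrt{5} = - 5 \sqrt{5} + i \sqrt{8426}$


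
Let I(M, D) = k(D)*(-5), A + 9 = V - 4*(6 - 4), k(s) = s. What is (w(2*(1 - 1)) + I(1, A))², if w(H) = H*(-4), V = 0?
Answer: 7225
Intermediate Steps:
A = -17 (A = -9 + (0 - 4*(6 - 4)) = -9 + (0 - 4*2) = -9 + (0 - 8) = -9 - 8 = -17)
I(M, D) = -5*D (I(M, D) = D*(-5) = -5*D)
w(H) = -4*H
(w(2*(1 - 1)) + I(1, A))² = (-8*(1 - 1) - 5*(-17))² = (-8*0 + 85)² = (-4*0 + 85)² = (0 + 85)² = 85² = 7225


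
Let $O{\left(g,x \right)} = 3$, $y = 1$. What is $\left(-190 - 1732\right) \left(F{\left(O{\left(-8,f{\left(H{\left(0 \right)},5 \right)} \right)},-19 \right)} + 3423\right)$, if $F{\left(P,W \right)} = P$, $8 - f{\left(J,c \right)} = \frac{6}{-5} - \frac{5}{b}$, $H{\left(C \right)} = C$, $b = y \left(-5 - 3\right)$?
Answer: $-6584772$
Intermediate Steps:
$b = -8$ ($b = 1 \left(-5 - 3\right) = 1 \left(-8\right) = -8$)
$f{\left(J,c \right)} = \frac{343}{40}$ ($f{\left(J,c \right)} = 8 - \left(\frac{6}{-5} - \frac{5}{-8}\right) = 8 - \left(6 \left(- \frac{1}{5}\right) - - \frac{5}{8}\right) = 8 - \left(- \frac{6}{5} + \frac{5}{8}\right) = 8 - - \frac{23}{40} = 8 + \frac{23}{40} = \frac{343}{40}$)
$\left(-190 - 1732\right) \left(F{\left(O{\left(-8,f{\left(H{\left(0 \right)},5 \right)} \right)},-19 \right)} + 3423\right) = \left(-190 - 1732\right) \left(3 + 3423\right) = \left(-1922\right) 3426 = -6584772$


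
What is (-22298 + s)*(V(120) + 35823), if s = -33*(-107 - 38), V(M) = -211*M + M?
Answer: -186040599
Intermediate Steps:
V(M) = -210*M
s = 4785 (s = -33*(-145) = 4785)
(-22298 + s)*(V(120) + 35823) = (-22298 + 4785)*(-210*120 + 35823) = -17513*(-25200 + 35823) = -17513*10623 = -186040599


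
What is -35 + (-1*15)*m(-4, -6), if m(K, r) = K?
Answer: 25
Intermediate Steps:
-35 + (-1*15)*m(-4, -6) = -35 - 1*15*(-4) = -35 - 15*(-4) = -35 + 60 = 25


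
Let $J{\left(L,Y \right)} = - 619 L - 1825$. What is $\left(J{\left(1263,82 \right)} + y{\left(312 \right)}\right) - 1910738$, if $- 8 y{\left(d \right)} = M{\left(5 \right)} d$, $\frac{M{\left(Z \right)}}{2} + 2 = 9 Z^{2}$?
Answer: $-2711754$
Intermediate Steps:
$M{\left(Z \right)} = -4 + 18 Z^{2}$ ($M{\left(Z \right)} = -4 + 2 \cdot 9 Z^{2} = -4 + 18 Z^{2}$)
$J{\left(L,Y \right)} = -1825 - 619 L$
$y{\left(d \right)} = - \frac{223 d}{4}$ ($y{\left(d \right)} = - \frac{\left(-4 + 18 \cdot 5^{2}\right) d}{8} = - \frac{\left(-4 + 18 \cdot 25\right) d}{8} = - \frac{\left(-4 + 450\right) d}{8} = - \frac{446 d}{8} = - \frac{223 d}{4}$)
$\left(J{\left(1263,82 \right)} + y{\left(312 \right)}\right) - 1910738 = \left(\left(-1825 - 781797\right) - 17394\right) - 1910738 = \left(-783622 - 17394\right) - 1910738 = -801016 - 1910738 = -2711754$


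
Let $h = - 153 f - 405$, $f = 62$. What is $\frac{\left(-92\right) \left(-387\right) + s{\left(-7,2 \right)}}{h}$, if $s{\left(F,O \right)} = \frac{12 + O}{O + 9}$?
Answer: $- \frac{391658}{108801} \approx -3.5998$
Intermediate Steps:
$s{\left(F,O \right)} = \frac{12 + O}{9 + O}$
$h = -9891$ ($h = \left(-153\right) 62 - 405 = -9486 - 405 = -9891$)
$\frac{\left(-92\right) \left(-387\right) + s{\left(-7,2 \right)}}{h} = \frac{\left(-92\right) \left(-387\right) + \frac{12 + 2}{9 + 2}}{-9891} = \left(35604 + \frac{1}{11} \cdot 14\right) \left(- \frac{1}{9891}\right) = \left(35604 + \frac{14}{11}\right) \left(- \frac{1}{9891}\right) = \frac{391658}{11} \left(- \frac{1}{9891}\right) = - \frac{391658}{108801}$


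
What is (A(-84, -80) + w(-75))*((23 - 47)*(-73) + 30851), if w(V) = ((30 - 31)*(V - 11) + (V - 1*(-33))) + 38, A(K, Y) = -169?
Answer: -2836461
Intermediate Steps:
w(V) = 82 (w(V) = (-(-11 + V) + (V + 33)) + 38 = ((11 - V) + (33 + V)) + 38 = 44 + 38 = 82)
(A(-84, -80) + w(-75))*((23 - 47)*(-73) + 30851) = (-169 + 82)*((23 - 47)*(-73) + 30851) = -87*(-24*(-73) + 30851) = -87*(1752 + 30851) = -87*32603 = -2836461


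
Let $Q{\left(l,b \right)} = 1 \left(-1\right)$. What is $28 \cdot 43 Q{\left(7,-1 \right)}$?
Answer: $-1204$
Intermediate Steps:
$Q{\left(l,b \right)} = -1$
$28 \cdot 43 Q{\left(7,-1 \right)} = 28 \cdot 43 \left(-1\right) = 1204 \left(-1\right) = -1204$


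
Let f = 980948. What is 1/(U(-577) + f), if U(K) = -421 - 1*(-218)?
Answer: 1/980745 ≈ 1.0196e-6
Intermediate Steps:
U(K) = -203 (U(K) = -421 + 218 = -203)
1/(U(-577) + f) = 1/(-203 + 980948) = 1/980745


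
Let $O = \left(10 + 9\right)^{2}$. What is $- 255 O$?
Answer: $-92055$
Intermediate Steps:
$O = 361$ ($O = 19^{2} = 361$)
$- 255 O = \left(-255\right) 361 = -92055$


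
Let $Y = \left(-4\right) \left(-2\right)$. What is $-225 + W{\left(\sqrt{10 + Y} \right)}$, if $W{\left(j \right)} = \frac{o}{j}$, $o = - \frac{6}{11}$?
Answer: $-225 - \frac{\sqrt{2}}{11} \approx -225.13$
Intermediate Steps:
$Y = 8$
$o = - \frac{6}{11}$ ($o = \left(-6\right) \frac{1}{11} = - \frac{6}{11} \approx -0.54545$)
$W{\left(j \right)} = - \frac{6}{11 j}$
$-225 + W{\left(\sqrt{10 + Y} \right)} = -225 - \frac{6}{11 \sqrt{10 + 8}} = -225 - \frac{6}{11 \sqrt{18}} = -225 - \frac{6}{11 \cdot 3 \sqrt{2}} = -225 - \frac{6 \frac{\sqrt{2}}{6}}{11} = -225 - \frac{\sqrt{2}}{11}$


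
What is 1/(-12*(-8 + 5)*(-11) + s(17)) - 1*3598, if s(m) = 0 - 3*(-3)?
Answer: -1392427/387 ≈ -3598.0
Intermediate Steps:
s(m) = 9 (s(m) = 0 + 9 = 9)
1/(-12*(-8 + 5)*(-11) + s(17)) - 1*3598 = 1/(-12*(-8 + 5)*(-11) + 9) - 1*3598 = 1/(-12*(-3)*(-11) + 9) - 3598 = 1/(36*(-11) + 9) - 3598 = 1/(-396 + 9) - 3598 = 1/(-387) - 3598 = -1/387 - 3598 = -1392427/387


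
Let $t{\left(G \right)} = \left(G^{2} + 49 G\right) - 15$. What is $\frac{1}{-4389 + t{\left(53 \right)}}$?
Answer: $\frac{1}{1002} \approx 0.000998$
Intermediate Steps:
$t{\left(G \right)} = -15 + G^{2} + 49 G$
$\frac{1}{-4389 + t{\left(53 \right)}} = \frac{1}{-4389 + \left(-15 + 53^{2} + 49 \cdot 53\right)} = \frac{1}{-4389 + \left(-15 + 2809 + 2597\right)} = \frac{1}{-4389 + 5391} = \frac{1}{1002}$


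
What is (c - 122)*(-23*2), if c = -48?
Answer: 7820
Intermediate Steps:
(c - 122)*(-23*2) = (-48 - 122)*(-23*2) = -170*(-46) = 7820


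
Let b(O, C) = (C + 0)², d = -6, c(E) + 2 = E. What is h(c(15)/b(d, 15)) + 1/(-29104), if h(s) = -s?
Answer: -378577/6548400 ≈ -0.057812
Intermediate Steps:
c(E) = -2 + E
b(O, C) = C²
h(c(15)/b(d, 15)) + 1/(-29104) = -(-2 + 15)/(15²) + 1/(-29104) = -13/225 - 1/29104 = -378577/6548400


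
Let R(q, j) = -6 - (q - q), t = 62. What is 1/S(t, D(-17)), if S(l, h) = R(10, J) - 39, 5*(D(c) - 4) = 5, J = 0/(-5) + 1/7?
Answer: -1/45 ≈ -0.022222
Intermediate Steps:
J = 1/7 (J = 0*(-1/5) + 1*(1/7) = 0 + 1/7 = 1/7 ≈ 0.14286)
D(c) = 5 (D(c) = 4 + (1/5)*5 = 4 + 1 = 5)
R(q, j) = -6 (R(q, j) = -6 - 1*0 = -6 + 0 = -6)
S(l, h) = -45 (S(l, h) = -6 - 39 = -45)
1/S(t, D(-17)) = 1/(-45) = -1/45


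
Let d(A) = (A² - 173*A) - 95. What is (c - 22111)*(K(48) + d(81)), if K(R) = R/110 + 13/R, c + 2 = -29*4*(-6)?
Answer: 12929516237/80 ≈ 1.6162e+8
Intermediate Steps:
c = 694 (c = -2 - 29*4*(-6) = -2 - 116*(-6) = -2 + 696 = 694)
d(A) = -95 + A² - 173*A
K(R) = 13/R + R/110 (K(R) = R*(1/110) + 13/R = R/110 + 13/R = 13/R + R/110)
(c - 22111)*(K(48) + d(81)) = (694 - 22111)*((13/48 + (1/110)*48) + (-95 + 81² - 173*81)) = -21417*((13*(1/48) + 24/55) + (-95 + 6561 - 14013)) = -21417*((13/48 + 24/55) - 7547) = -21417*(1867/2640 - 7547) = -21417*(-19922213/2640) = 12929516237/80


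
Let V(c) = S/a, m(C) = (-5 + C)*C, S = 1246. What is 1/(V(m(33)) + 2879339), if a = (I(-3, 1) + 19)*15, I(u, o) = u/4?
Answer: 1095/3152881189 ≈ 3.4730e-7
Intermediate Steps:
m(C) = C*(-5 + C)
I(u, o) = u/4 (I(u, o) = u*(¼) = u/4)
a = 1095/4 (a = ((¼)*(-3) + 19)*15 = (-¾ + 19)*15 = (73/4)*15 = 1095/4 ≈ 273.75)
V(c) = 4984/1095 (V(c) = 1246/(1095/4) = 1246*(4/1095) = 4984/1095)
1/(V(m(33)) + 2879339) = 1/(4984/1095 + 2879339) = 1/(3152881189/1095) = 1095/3152881189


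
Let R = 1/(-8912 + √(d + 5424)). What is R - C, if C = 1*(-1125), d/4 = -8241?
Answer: 22345671397/19862821 - 9*I*√85/39725642 ≈ 1125.0 - 2.0887e-6*I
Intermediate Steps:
d = -32964 (d = 4*(-8241) = -32964)
R = 1/(-8912 + 18*I*√85) (R = 1/(-8912 + √(-32964 + 5424)) = 1/(-8912 + √(-27540)) = 1/(-8912 + 18*I*√85) ≈ -0.00011217 - 2.0887e-6*I)
C = -1125
R - C = (-2228/19862821 - 9*I*√85/39725642) - 1*(-1125) = (-2228/19862821 - 9*I*√85/39725642) + 1125 = 22345671397/19862821 - 9*I*√85/39725642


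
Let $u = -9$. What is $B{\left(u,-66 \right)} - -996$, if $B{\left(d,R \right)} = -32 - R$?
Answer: $1030$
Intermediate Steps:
$B{\left(u,-66 \right)} - -996 = \left(-32 - -66\right) - -996 = \left(-32 + 66\right) + 996 = 34 + 996 = 1030$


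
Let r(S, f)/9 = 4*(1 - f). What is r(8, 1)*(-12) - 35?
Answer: -35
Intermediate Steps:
r(S, f) = 36 - 36*f (r(S, f) = 9*(4*(1 - f)) = 9*(4 - 4*f) = 36 - 36*f)
r(8, 1)*(-12) - 35 = (36 - 36*1)*(-12) - 35 = (36 - 36)*(-12) - 35 = 0*(-12) - 35 = 0 - 35 = -35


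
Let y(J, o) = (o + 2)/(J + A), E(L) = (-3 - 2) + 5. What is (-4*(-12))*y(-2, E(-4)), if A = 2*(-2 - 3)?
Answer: -8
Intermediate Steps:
A = -10 (A = 2*(-5) = -10)
E(L) = 0 (E(L) = -5 + 5 = 0)
y(J, o) = (2 + o)/(-10 + J) (y(J, o) = (o + 2)/(J - 10) = (2 + o)/(-10 + J))
(-4*(-12))*y(-2, E(-4)) = (-4*(-12))*((2 + 0)/(-10 - 2)) = 48*(2/(-12)) = 48*(-1/12*2) = 48*(-1/6) = -8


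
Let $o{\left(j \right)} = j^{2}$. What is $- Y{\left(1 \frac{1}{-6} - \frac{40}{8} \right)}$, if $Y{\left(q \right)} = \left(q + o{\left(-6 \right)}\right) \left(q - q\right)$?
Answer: $0$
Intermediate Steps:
$Y{\left(q \right)} = 0$ ($Y{\left(q \right)} = \left(q + \left(-6\right)^{2}\right) \left(q - q\right) = \left(q + 36\right) 0 = \left(36 + q\right) 0 = 0$)
$- Y{\left(1 \frac{1}{-6} - \frac{40}{8} \right)} = \left(-1\right) 0 = 0$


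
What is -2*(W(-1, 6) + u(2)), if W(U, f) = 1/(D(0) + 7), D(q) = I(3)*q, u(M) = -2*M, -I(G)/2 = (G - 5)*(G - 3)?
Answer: 54/7 ≈ 7.7143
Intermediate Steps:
I(G) = -2*(-5 + G)*(-3 + G) (I(G) = -2*(G - 5)*(G - 3) = -2*(-5 + G)*(-3 + G))
D(q) = 0 (D(q) = (-30 - 2*3² + 16*3)*q = (-30 - 2*9 + 48)*q = (-30 - 18 + 48)*q = 0*q = 0)
W(U, f) = ⅐ (W(U, f) = 1/(0 + 7) = 1/7 = ⅐)
-2*(W(-1, 6) + u(2)) = -2*(⅐ - 2*2) = -2*(⅐ - 4) = -2*(-27/7) = 54/7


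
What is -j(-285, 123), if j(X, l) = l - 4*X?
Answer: -1263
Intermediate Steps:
-j(-285, 123) = -(123 - 4*(-285)) = -(123 + 1140) = -1*1263 = -1263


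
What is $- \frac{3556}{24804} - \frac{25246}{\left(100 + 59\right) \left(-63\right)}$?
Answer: $\frac{309529}{130221} \approx 2.377$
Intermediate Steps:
$- \frac{3556}{24804} - \frac{25246}{\left(100 + 59\right) \left(-63\right)} = \left(-3556\right) \frac{1}{24804} - \frac{25246}{159 \left(-63\right)} = - \frac{889}{6201} - \frac{25246}{-10017} = - \frac{889}{6201} - - \frac{25246}{10017} = - \frac{889}{6201} + \frac{25246}{10017} = \frac{309529}{130221}$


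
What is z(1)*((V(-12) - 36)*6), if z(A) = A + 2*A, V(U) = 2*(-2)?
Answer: -720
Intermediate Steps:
V(U) = -4
z(A) = 3*A
z(1)*((V(-12) - 36)*6) = (3*1)*((-4 - 36)*6) = 3*(-40*6) = 3*(-240) = -720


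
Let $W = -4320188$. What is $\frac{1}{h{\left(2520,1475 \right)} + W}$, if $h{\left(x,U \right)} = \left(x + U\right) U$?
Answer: $\frac{1}{1572437} \approx 6.3596 \cdot 10^{-7}$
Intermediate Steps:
$h{\left(x,U \right)} = U \left(U + x\right)$ ($h{\left(x,U \right)} = \left(U + x\right) U = U \left(U + x\right)$)
$\frac{1}{h{\left(2520,1475 \right)} + W} = \frac{1}{1475 \left(1475 + 2520\right) - 4320188} = \frac{1}{1475 \cdot 3995 - 4320188} = \frac{1}{5892625 - 4320188} = \frac{1}{1572437}$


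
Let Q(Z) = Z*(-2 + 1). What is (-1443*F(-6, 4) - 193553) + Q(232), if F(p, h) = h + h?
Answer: -205329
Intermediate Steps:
F(p, h) = 2*h
Q(Z) = -Z (Q(Z) = Z*(-1) = -Z)
(-1443*F(-6, 4) - 193553) + Q(232) = (-2886*4 - 193553) - 1*232 = (-1443*8 - 193553) - 232 = (-11544 - 193553) - 232 = -205097 - 232 = -205329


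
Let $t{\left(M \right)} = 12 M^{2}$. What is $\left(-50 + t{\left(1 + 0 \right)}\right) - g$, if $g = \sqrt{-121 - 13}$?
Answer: $-38 - i \sqrt{134} \approx -38.0 - 11.576 i$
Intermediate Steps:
$g = i \sqrt{134}$ ($g = \sqrt{-134} = i \sqrt{134} \approx 11.576 i$)
$\left(-50 + t{\left(1 + 0 \right)}\right) - g = \left(-50 + 12 \left(1 + 0\right)^{2}\right) - i \sqrt{134} = \left(-50 + 12 \cdot 1^{2}\right) - i \sqrt{134} = \left(-50 + 12 \cdot 1\right) - i \sqrt{134} = \left(-50 + 12\right) - i \sqrt{134} = -38 - i \sqrt{134}$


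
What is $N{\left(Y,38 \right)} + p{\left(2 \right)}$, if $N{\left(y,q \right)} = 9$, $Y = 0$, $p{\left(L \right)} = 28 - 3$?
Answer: $34$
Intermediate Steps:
$p{\left(L \right)} = 25$ ($p{\left(L \right)} = 28 - 3 = 25$)
$N{\left(Y,38 \right)} + p{\left(2 \right)} = 9 + 25 = 34$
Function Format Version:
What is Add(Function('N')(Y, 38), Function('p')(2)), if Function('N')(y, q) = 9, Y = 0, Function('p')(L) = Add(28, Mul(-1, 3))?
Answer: 34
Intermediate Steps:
Function('p')(L) = 25 (Function('p')(L) = Add(28, -3) = 25)
Add(Function('N')(Y, 38), Function('p')(2)) = Add(9, 25) = 34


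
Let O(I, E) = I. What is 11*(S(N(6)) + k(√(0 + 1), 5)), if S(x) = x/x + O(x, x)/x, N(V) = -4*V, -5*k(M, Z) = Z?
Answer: 11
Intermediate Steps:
k(M, Z) = -Z/5
S(x) = 2 (S(x) = x/x + x/x = 1 + 1 = 2)
11*(S(N(6)) + k(√(0 + 1), 5)) = 11*(2 - ⅕*5) = 11*(2 - 1) = 11*1 = 11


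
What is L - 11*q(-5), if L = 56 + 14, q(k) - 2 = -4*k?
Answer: -172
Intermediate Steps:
q(k) = 2 - 4*k
L = 70
L - 11*q(-5) = 70 - 11*(2 - 4*(-5)) = 70 - 11*(2 + 20) = 70 - 11*22 = 70 - 242 = -172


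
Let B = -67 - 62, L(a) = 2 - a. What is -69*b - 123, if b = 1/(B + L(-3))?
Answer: -15183/124 ≈ -122.44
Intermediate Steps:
B = -129
b = -1/124 (b = 1/(-129 + (2 - 1*(-3))) = 1/(-129 + (2 + 3)) = 1/(-129 + 5) = 1/(-124) = -1/124 ≈ -0.0080645)
-69*b - 123 = -69*(-1/124) - 123 = 69/124 - 123 = -15183/124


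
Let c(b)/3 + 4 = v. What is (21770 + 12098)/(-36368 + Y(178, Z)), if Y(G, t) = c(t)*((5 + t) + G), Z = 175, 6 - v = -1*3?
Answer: -16934/15499 ≈ -1.0926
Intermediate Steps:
v = 9 (v = 6 - (-1)*3 = 6 - 1*(-3) = 6 + 3 = 9)
c(b) = 15 (c(b) = -12 + 3*9 = -12 + 27 = 15)
Y(G, t) = 75 + 15*G + 15*t (Y(G, t) = 15*((5 + t) + G) = 15*(5 + G + t) = 75 + 15*G + 15*t)
(21770 + 12098)/(-36368 + Y(178, Z)) = (21770 + 12098)/(-36368 + (75 + 15*178 + 15*175)) = 33868/(-36368 + (75 + 2670 + 2625)) = 33868/(-36368 + 5370) = 33868/(-30998) = 33868*(-1/30998) = -16934/15499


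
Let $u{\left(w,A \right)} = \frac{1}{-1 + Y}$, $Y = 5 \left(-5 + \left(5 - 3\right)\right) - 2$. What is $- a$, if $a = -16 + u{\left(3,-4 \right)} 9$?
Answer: $\frac{33}{2} \approx 16.5$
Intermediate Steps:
$Y = -17$ ($Y = 5 \left(-5 + \left(5 - 3\right)\right) - 2 = 5 \left(-5 + 2\right) - 2 = 5 \left(-3\right) - 2 = -15 - 2 = -17$)
$u{\left(w,A \right)} = - \frac{1}{18}$ ($u{\left(w,A \right)} = \frac{1}{-1 - 17} = \frac{1}{-18} = - \frac{1}{18}$)
$a = - \frac{33}{2}$ ($a = -16 - \frac{1}{2} = - \frac{33}{2} \approx -16.5$)
$- a = \left(-1\right) \left(- \frac{33}{2}\right) = \frac{33}{2}$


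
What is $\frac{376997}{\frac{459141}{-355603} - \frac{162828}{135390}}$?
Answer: $- \frac{3025092426469915}{20010870879} \approx -1.5117 \cdot 10^{5}$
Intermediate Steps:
$\frac{376997}{\frac{459141}{-355603} - \frac{162828}{135390}} = \frac{376997}{459141 \left(- \frac{1}{355603}\right) - \frac{27138}{22565}} = \frac{376997}{- \frac{459141}{355603} - \frac{27138}{22565}} = \frac{376997}{- \frac{20010870879}{8024181695}} = 376997 \left(- \frac{8024181695}{20010870879}\right) = - \frac{3025092426469915}{20010870879}$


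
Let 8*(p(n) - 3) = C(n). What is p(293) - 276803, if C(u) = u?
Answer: -2214107/8 ≈ -2.7676e+5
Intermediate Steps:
p(n) = 3 + n/8
p(293) - 276803 = (3 + (⅛)*293) - 276803 = (3 + 293/8) - 276803 = 317/8 - 276803 = -2214107/8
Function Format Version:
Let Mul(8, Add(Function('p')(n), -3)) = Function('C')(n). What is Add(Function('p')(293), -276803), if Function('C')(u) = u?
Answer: Rational(-2214107, 8) ≈ -2.7676e+5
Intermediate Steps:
Function('p')(n) = Add(3, Mul(Rational(1, 8), n))
Add(Function('p')(293), -276803) = Add(Add(3, Mul(Rational(1, 8), 293)), -276803) = Add(Add(3, Rational(293, 8)), -276803) = Add(Rational(317, 8), -276803) = Rational(-2214107, 8)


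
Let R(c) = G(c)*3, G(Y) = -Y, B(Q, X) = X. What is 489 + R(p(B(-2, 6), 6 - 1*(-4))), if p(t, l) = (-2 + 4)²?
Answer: 477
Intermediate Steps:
p(t, l) = 4 (p(t, l) = 2² = 4)
R(c) = -3*c (R(c) = -c*3 = -3*c)
489 + R(p(B(-2, 6), 6 - 1*(-4))) = 489 - 3*4 = 489 - 12 = 477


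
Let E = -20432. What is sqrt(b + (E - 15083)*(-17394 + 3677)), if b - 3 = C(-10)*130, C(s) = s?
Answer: 3*sqrt(54128662) ≈ 22072.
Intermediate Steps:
b = -1297 (b = 3 - 10*130 = 3 - 1300 = -1297)
sqrt(b + (E - 15083)*(-17394 + 3677)) = sqrt(-1297 + (-20432 - 15083)*(-17394 + 3677)) = sqrt(-1297 - 35515*(-13717)) = sqrt(-1297 + 487159255) = sqrt(487157958) = 3*sqrt(54128662)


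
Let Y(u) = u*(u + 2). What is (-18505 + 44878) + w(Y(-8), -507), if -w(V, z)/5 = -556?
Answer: 29153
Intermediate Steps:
Y(u) = u*(2 + u)
w(V, z) = 2780 (w(V, z) = -5*(-556) = 2780)
(-18505 + 44878) + w(Y(-8), -507) = (-18505 + 44878) + 2780 = 26373 + 2780 = 29153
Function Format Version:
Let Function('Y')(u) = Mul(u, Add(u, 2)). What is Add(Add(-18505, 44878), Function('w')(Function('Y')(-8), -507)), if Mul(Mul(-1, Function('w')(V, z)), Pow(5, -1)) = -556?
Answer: 29153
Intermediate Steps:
Function('Y')(u) = Mul(u, Add(2, u))
Function('w')(V, z) = 2780 (Function('w')(V, z) = Mul(-5, -556) = 2780)
Add(Add(-18505, 44878), Function('w')(Function('Y')(-8), -507)) = Add(Add(-18505, 44878), 2780) = Add(26373, 2780) = 29153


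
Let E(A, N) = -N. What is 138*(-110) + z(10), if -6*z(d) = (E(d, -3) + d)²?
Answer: -91249/6 ≈ -15208.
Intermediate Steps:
z(d) = -(3 + d)²/6 (z(d) = -(-1*(-3) + d)²/6 = -(3 + d)²/6)
138*(-110) + z(10) = 138*(-110) - (3 + 10)²/6 = -15180 - ⅙*13² = -15180 - ⅙*169 = -15180 - 169/6 = -91249/6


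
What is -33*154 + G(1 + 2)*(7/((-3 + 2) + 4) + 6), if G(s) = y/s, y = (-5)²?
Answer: -45113/9 ≈ -5012.6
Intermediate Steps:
y = 25
G(s) = 25/s
-33*154 + G(1 + 2)*(7/((-3 + 2) + 4) + 6) = -33*154 + (25/(1 + 2))*(7/((-3 + 2) + 4) + 6) = -5082 + (25/3)*(7/(-1 + 4) + 6) = -5082 + (25*(⅓))*(7/3 + 6) = -5082 + 25*(7*(⅓) + 6)/3 = -5082 + 25*(7/3 + 6)/3 = -5082 + (25/3)*(25/3) = -5082 + 625/9 = -45113/9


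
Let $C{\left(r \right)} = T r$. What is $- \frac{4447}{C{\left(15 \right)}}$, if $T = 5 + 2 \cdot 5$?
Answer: $- \frac{4447}{225} \approx -19.764$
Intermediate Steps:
$T = 15$ ($T = 5 + 10 = 15$)
$C{\left(r \right)} = 15 r$
$- \frac{4447}{C{\left(15 \right)}} = - \frac{4447}{15 \cdot 15} = - \frac{4447}{225}$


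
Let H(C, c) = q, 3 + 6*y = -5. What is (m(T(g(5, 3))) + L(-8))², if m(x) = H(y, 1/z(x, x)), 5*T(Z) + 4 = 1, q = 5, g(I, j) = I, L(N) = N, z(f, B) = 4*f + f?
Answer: 9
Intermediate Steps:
z(f, B) = 5*f
y = -4/3 (y = -½ + (⅙)*(-5) = -½ - ⅚ = -4/3 ≈ -1.3333)
T(Z) = -⅗ (T(Z) = -⅘ + (⅕)*1 = -⅘ + ⅕ = -⅗)
H(C, c) = 5
m(x) = 5
(m(T(g(5, 3))) + L(-8))² = (5 - 8)² = (-3)² = 9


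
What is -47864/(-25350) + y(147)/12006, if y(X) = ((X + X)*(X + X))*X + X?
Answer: 5975515071/5636150 ≈ 1060.2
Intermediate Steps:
y(X) = X + 4*X**3 (y(X) = ((2*X)*(2*X))*X + X = (4*X**2)*X + X = 4*X**3 + X = X + 4*X**3)
-47864/(-25350) + y(147)/12006 = -47864/(-25350) + (147 + 4*147**3)/12006 = -47864*(-1/25350) + (147 + 4*3176523)*(1/12006) = 23932/12675 + (147 + 12706092)*(1/12006) = 23932/12675 + 12706239*(1/12006) = 23932/12675 + 4235413/4002 = 5975515071/5636150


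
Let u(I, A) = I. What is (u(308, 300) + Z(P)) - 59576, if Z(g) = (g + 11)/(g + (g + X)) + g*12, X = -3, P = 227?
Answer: -25501106/451 ≈ -56544.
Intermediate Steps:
Z(g) = 12*g + (11 + g)/(-3 + 2*g) (Z(g) = (g + 11)/(g + (g - 3)) + g*12 = (11 + g)/(g + (-3 + g)) + 12*g = (11 + g)/(-3 + 2*g) + 12*g = 12*g + (11 + g)/(-3 + 2*g))
(u(308, 300) + Z(P)) - 59576 = (308 + (11 - 35*227 + 24*227²)/(-3 + 2*227)) - 59576 = (308 + (11 - 7945 + 24*51529)/(-3 + 454)) - 59576 = (308 + (11 - 7945 + 1236696)/451) - 59576 = (308 + (1/451)*1228762) - 59576 = (308 + 1228762/451) - 59576 = 1367670/451 - 59576 = -25501106/451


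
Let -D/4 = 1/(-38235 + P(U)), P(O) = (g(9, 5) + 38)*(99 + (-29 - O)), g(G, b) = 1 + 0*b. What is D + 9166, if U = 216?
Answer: 402653218/43929 ≈ 9166.0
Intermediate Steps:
g(G, b) = 1 (g(G, b) = 1 + 0 = 1)
P(O) = 2730 - 39*O (P(O) = (1 + 38)*(99 + (-29 - O)) = 39*(70 - O) = 2730 - 39*O)
D = 4/43929 (D = -4/(-38235 + (2730 - 39*216)) = -4/(-38235 + (2730 - 8424)) = -4/(-38235 - 5694) = -4/(-43929) = -4*(-1/43929) = 4/43929 ≈ 9.1056e-5)
D + 9166 = 4/43929 + 9166 = 402653218/43929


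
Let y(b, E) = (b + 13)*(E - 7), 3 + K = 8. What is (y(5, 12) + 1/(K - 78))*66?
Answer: 433554/73 ≈ 5939.1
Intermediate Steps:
K = 5 (K = -3 + 8 = 5)
y(b, E) = (-7 + E)*(13 + b) (y(b, E) = (13 + b)*(-7 + E) = (-7 + E)*(13 + b))
(y(5, 12) + 1/(K - 78))*66 = ((-91 - 7*5 + 13*12 + 12*5) + 1/(5 - 78))*66 = ((-91 - 35 + 156 + 60) + 1/(-73))*66 = (90 - 1/73)*66 = (6569/73)*66 = 433554/73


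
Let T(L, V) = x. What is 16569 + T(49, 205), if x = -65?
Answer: 16504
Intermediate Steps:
T(L, V) = -65
16569 + T(49, 205) = 16569 - 65 = 16504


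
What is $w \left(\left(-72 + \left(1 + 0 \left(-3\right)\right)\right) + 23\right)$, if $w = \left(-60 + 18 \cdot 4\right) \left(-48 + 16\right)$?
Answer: $18432$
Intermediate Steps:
$w = -384$ ($w = \left(-60 + 72\right) \left(-32\right) = 12 \left(-32\right) = -384$)
$w \left(\left(-72 + \left(1 + 0 \left(-3\right)\right)\right) + 23\right) = - 384 \left(\left(-72 + \left(1 + 0 \left(-3\right)\right)\right) + 23\right) = - 384 \left(\left(-72 + \left(1 + 0\right)\right) + 23\right) = - 384 \left(\left(-72 + 1\right) + 23\right) = - 384 \left(-71 + 23\right) = \left(-384\right) \left(-48\right) = 18432$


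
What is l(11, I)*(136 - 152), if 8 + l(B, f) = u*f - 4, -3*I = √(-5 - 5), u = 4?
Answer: 192 + 64*I*√10/3 ≈ 192.0 + 67.462*I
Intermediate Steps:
I = -I*√10/3 (I = -√(-5 - 5)/3 = -I*√10/3 ≈ -1.0541*I)
l(B, f) = -12 + 4*f (l(B, f) = -8 + (4*f - 4) = -8 + (-4 + 4*f) = -12 + 4*f)
l(11, I)*(136 - 152) = (-12 + 4*(-I*√10/3))*(136 - 152) = (-12 - 4*I*√10/3)*(-16) = 192 + 64*I*√10/3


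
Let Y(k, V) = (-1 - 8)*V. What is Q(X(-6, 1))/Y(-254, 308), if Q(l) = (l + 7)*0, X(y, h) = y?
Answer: 0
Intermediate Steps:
Q(l) = 0 (Q(l) = (7 + l)*0 = 0)
Y(k, V) = -9*V
Q(X(-6, 1))/Y(-254, 308) = 0/((-9*308)) = 0/(-2772) = 0*(-1/2772) = 0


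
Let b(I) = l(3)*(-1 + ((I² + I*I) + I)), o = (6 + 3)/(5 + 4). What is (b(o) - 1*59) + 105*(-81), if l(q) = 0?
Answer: -8564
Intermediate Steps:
o = 1 (o = 9/9 = 9*(⅑) = 1)
b(I) = 0 (b(I) = 0*(-1 + ((I² + I*I) + I)) = 0*(-1 + ((I² + I²) + I)) = 0*(-1 + (2*I² + I)) = 0*(-1 + (I + 2*I²)) = 0*(-1 + I + 2*I²) = 0)
(b(o) - 1*59) + 105*(-81) = (0 - 1*59) + 105*(-81) = (0 - 59) - 8505 = -59 - 8505 = -8564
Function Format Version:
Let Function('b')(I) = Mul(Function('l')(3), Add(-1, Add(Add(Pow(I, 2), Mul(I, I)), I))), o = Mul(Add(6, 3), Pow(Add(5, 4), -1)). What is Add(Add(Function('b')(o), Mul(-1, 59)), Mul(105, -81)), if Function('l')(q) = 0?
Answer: -8564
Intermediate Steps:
o = 1 (o = Mul(9, Pow(9, -1)) = Mul(9, Rational(1, 9)) = 1)
Function('b')(I) = 0 (Function('b')(I) = Mul(0, Add(-1, Add(Add(Pow(I, 2), Mul(I, I)), I))) = Mul(0, Add(-1, Add(Add(Pow(I, 2), Pow(I, 2)), I))) = Mul(0, Add(-1, Add(Mul(2, Pow(I, 2)), I))) = Mul(0, Add(-1, Add(I, Mul(2, Pow(I, 2))))) = Mul(0, Add(-1, I, Mul(2, Pow(I, 2)))) = 0)
Add(Add(Function('b')(o), Mul(-1, 59)), Mul(105, -81)) = Add(Add(0, Mul(-1, 59)), Mul(105, -81)) = Add(Add(0, -59), -8505) = Add(-59, -8505) = -8564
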